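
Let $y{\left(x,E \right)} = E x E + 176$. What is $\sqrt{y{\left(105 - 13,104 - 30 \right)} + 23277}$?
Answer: $\sqrt{527245} \approx 726.12$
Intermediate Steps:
$y{\left(x,E \right)} = 176 + x E^{2}$ ($y{\left(x,E \right)} = x E^{2} + 176 = 176 + x E^{2}$)
$\sqrt{y{\left(105 - 13,104 - 30 \right)} + 23277} = \sqrt{\left(176 + \left(105 - 13\right) \left(104 - 30\right)^{2}\right) + 23277} = \sqrt{\left(176 + 92 \cdot 74^{2}\right) + 23277} = \sqrt{\left(176 + 92 \cdot 5476\right) + 23277} = \sqrt{\left(176 + 503792\right) + 23277} = \sqrt{503968 + 23277} = \sqrt{527245}$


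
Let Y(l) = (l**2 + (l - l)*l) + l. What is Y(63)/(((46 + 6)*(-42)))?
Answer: -24/13 ≈ -1.8462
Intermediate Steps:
Y(l) = l + l**2 (Y(l) = (l**2 + 0*l) + l = (l**2 + 0) + l = l**2 + l = l + l**2)
Y(63)/(((46 + 6)*(-42))) = (63*(1 + 63))/(((46 + 6)*(-42))) = (63*64)/((52*(-42))) = 4032/(-2184) = 4032*(-1/2184) = -24/13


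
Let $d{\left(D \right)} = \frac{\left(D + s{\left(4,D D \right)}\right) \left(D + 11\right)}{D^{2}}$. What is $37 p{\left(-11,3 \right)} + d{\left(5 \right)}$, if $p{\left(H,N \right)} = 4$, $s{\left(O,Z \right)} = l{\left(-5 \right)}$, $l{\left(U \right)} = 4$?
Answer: $\frac{3844}{25} \approx 153.76$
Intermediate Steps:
$s{\left(O,Z \right)} = 4$
$d{\left(D \right)} = \frac{\left(4 + D\right) \left(11 + D\right)}{D^{2}}$ ($d{\left(D \right)} = \frac{\left(D + 4\right) \left(D + 11\right)}{D^{2}} = \frac{\left(4 + D\right) \left(11 + D\right)}{D^{2}}$)
$37 p{\left(-11,3 \right)} + d{\left(5 \right)} = 37 \cdot 4 + \left(1 + \frac{15}{5} + \frac{44}{25}\right) = 148 + \left(1 + 15 \cdot \frac{1}{5} + 44 \cdot \frac{1}{25}\right) = 148 + \left(1 + 3 + \frac{44}{25}\right) = 148 + \frac{144}{25} = \frac{3844}{25}$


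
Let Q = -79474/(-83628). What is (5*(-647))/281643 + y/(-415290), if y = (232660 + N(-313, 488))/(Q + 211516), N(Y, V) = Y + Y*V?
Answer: -1980503718865277926/172411438738223711445 ≈ -0.011487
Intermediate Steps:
N(Y, V) = Y + V*Y
Q = 39737/41814 (Q = -79474*(-1/83628) = 39737/41814 ≈ 0.95033)
y = 3328519842/8844369761 (y = (232660 - 313*(1 + 488))/(39737/41814 + 211516) = (232660 - 313*489)/(8844369761/41814) = (232660 - 153057)*(41814/8844369761) = 79603*(41814/8844369761) = 3328519842/8844369761 ≈ 0.37634)
(5*(-647))/281643 + y/(-415290) = (5*(-647))/281643 + (3328519842/8844369761)/(-415290) = -3235*1/281643 + (3328519842/8844369761)*(-1/415290) = -3235/281643 - 554753307/612163053007615 = -1980503718865277926/172411438738223711445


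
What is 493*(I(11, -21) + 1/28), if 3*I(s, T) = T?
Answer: -96135/28 ≈ -3433.4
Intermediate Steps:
I(s, T) = T/3
493*(I(11, -21) + 1/28) = 493*((⅓)*(-21) + 1/28) = 493*(-7 + 1/28) = 493*(-195/28) = -96135/28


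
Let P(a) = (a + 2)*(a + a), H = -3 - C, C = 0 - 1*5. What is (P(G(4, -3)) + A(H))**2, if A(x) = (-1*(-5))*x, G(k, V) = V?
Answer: 256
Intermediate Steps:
C = -5 (C = 0 - 5 = -5)
H = 2 (H = -3 - 1*(-5) = -3 + 5 = 2)
A(x) = 5*x
P(a) = 2*a*(2 + a) (P(a) = (2 + a)*(2*a) = 2*a*(2 + a))
(P(G(4, -3)) + A(H))**2 = (2*(-3)*(2 - 3) + 5*2)**2 = (2*(-3)*(-1) + 10)**2 = (6 + 10)**2 = 16**2 = 256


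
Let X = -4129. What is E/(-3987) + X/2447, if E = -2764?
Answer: -9698815/9756189 ≈ -0.99412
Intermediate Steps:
E/(-3987) + X/2447 = -2764/(-3987) - 4129/2447 = -2764*(-1/3987) - 4129*1/2447 = 2764/3987 - 4129/2447 = -9698815/9756189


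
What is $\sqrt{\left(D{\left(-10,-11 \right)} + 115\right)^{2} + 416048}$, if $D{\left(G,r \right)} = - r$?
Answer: $2 \sqrt{107981} \approx 657.21$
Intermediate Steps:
$\sqrt{\left(D{\left(-10,-11 \right)} + 115\right)^{2} + 416048} = \sqrt{\left(\left(-1\right) \left(-11\right) + 115\right)^{2} + 416048} = \sqrt{\left(11 + 115\right)^{2} + 416048} = \sqrt{126^{2} + 416048} = \sqrt{15876 + 416048} = \sqrt{431924} = 2 \sqrt{107981}$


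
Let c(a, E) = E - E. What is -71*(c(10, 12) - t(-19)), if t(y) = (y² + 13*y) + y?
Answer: 6745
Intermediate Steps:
t(y) = y² + 14*y
c(a, E) = 0
-71*(c(10, 12) - t(-19)) = -71*(0 - (-19)*(14 - 19)) = -71*(0 - (-19)*(-5)) = -71*(0 - 1*95) = -71*(0 - 95) = -71*(-95) = 6745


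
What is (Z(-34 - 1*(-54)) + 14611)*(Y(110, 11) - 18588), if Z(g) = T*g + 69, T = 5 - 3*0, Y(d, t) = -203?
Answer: -277730980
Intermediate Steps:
T = 5 (T = 5 + 0 = 5)
Z(g) = 69 + 5*g (Z(g) = 5*g + 69 = 69 + 5*g)
(Z(-34 - 1*(-54)) + 14611)*(Y(110, 11) - 18588) = ((69 + 5*(-34 - 1*(-54))) + 14611)*(-203 - 18588) = ((69 + 5*(-34 + 54)) + 14611)*(-18791) = ((69 + 5*20) + 14611)*(-18791) = ((69 + 100) + 14611)*(-18791) = (169 + 14611)*(-18791) = 14780*(-18791) = -277730980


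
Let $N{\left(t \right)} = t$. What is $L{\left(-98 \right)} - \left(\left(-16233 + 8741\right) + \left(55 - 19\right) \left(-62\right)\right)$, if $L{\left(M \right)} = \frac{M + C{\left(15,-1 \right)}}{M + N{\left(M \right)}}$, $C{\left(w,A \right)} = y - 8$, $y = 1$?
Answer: $\frac{272287}{28} \approx 9724.5$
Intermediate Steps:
$C{\left(w,A \right)} = -7$ ($C{\left(w,A \right)} = 1 - 8 = -7$)
$L{\left(M \right)} = \frac{-7 + M}{2 M}$ ($L{\left(M \right)} = \frac{M - 7}{M + M} = \frac{-7 + M}{2 M}$)
$L{\left(-98 \right)} - \left(\left(-16233 + 8741\right) + \left(55 - 19\right) \left(-62\right)\right) = \frac{-7 - 98}{2 \left(-98\right)} - \left(\left(-16233 + 8741\right) + \left(55 - 19\right) \left(-62\right)\right) = \frac{1}{2} \left(- \frac{1}{98}\right) \left(-105\right) - \left(-7492 + 36 \left(-62\right)\right) = \frac{15}{28} - \left(-7492 - 2232\right) = \frac{15}{28} - -9724 = \frac{15}{28} + 9724 = \frac{272287}{28}$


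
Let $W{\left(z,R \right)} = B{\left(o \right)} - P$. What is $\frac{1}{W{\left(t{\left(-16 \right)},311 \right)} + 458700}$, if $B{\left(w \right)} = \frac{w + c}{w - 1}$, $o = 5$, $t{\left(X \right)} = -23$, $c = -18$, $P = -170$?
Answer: $\frac{4}{1835467} \approx 2.1793 \cdot 10^{-6}$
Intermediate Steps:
$B{\left(w \right)} = \frac{-18 + w}{-1 + w}$ ($B{\left(w \right)} = \frac{w - 18}{w - 1} = \frac{-18 + w}{-1 + w}$)
$W{\left(z,R \right)} = \frac{667}{4}$ ($W{\left(z,R \right)} = \frac{-18 + 5}{-1 + 5} - -170 = \frac{1}{4} \left(-13\right) + 170 = - \frac{13}{4} + 170 = \frac{667}{4}$)
$\frac{1}{W{\left(t{\left(-16 \right)},311 \right)} + 458700} = \frac{1}{\frac{667}{4} + 458700} = \frac{1}{\frac{1835467}{4}} = \frac{4}{1835467}$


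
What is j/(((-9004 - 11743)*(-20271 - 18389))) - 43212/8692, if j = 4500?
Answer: -433242493728/87145885523 ≈ -4.9715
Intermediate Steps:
j/(((-9004 - 11743)*(-20271 - 18389))) - 43212/8692 = 4500/(((-9004 - 11743)*(-20271 - 18389))) - 43212/8692 = 4500/((-20747*(-38660))) - 43212*1/8692 = 4500/802079020 - 10803/2173 = 4500*(1/802079020) - 10803/2173 = 225/40103951 - 10803/2173 = -433242493728/87145885523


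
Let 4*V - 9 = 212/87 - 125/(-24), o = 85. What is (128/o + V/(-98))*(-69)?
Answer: -111509819/1104320 ≈ -100.98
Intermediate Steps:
V = 11585/2784 (V = 9/4 + (212/87 - 125/(-24))/4 = 9/4 + (212*(1/87) - 125*(-1/24))/4 = 9/4 + (212/87 + 125/24)/4 = 9/4 + (1/4)*(5321/696) = 9/4 + 5321/2784 = 11585/2784 ≈ 4.1613)
(128/o + V/(-98))*(-69) = (128/85 + (11585/2784)/(-98))*(-69) = (128*(1/85) + (11585/2784)*(-1/98))*(-69) = (128/85 - 1655/38976)*(-69) = (4848253/3312960)*(-69) = -111509819/1104320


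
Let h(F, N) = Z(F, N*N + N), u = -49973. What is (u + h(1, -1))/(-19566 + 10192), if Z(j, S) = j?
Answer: 24986/4687 ≈ 5.3309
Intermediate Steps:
h(F, N) = F
(u + h(1, -1))/(-19566 + 10192) = (-49973 + 1)/(-19566 + 10192) = -49972/(-9374) = -49972*(-1/9374) = 24986/4687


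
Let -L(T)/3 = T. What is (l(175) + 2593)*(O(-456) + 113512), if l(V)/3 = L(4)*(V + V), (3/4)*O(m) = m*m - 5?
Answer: -11730805820/3 ≈ -3.9103e+9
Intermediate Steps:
L(T) = -3*T
O(m) = -20/3 + 4*m**2/3 (O(m) = 4*(m*m - 5)/3 = 4*(m**2 - 5)/3 = 4*(-5 + m**2)/3 = -20/3 + 4*m**2/3)
l(V) = -72*V (l(V) = 3*((-3*4)*(V + V)) = 3*(-24*V) = -72*V)
(l(175) + 2593)*(O(-456) + 113512) = (-72*175 + 2593)*((-20/3 + (4/3)*(-456)**2) + 113512) = (-12600 + 2593)*((-20/3 + (4/3)*207936) + 113512) = -10007*((-20/3 + 277248) + 113512) = -10007*(831724/3 + 113512) = -10007*1172260/3 = -11730805820/3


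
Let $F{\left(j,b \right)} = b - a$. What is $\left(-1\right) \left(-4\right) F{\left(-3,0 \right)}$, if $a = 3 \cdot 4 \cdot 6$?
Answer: $-288$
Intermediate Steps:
$a = 72$ ($a = 12 \cdot 6 = 72$)
$F{\left(j,b \right)} = -72 + b$ ($F{\left(j,b \right)} = b - 72 = -72 + b$)
$\left(-1\right) \left(-4\right) F{\left(-3,0 \right)} = \left(-1\right) \left(-4\right) \left(-72 + 0\right) = 4 \left(-72\right) = -288$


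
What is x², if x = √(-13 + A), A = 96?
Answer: 83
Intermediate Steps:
x = √83 (x = √(-13 + 96) = √83 ≈ 9.1104)
x² = (√83)² = 83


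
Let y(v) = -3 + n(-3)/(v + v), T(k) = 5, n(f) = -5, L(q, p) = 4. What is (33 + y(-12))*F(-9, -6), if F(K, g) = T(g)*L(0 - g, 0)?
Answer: 3625/6 ≈ 604.17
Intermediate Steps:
F(K, g) = 20 (F(K, g) = 5*4 = 20)
y(v) = -3 - 5/(2*v) (y(v) = -3 - 5/(v + v) = -3 - 5/(2*v))
(33 + y(-12))*F(-9, -6) = (33 + (-3 - 5/2/(-12)))*20 = (33 + (-3 - 5/2*(-1/12)))*20 = (33 + (-3 + 5/24))*20 = (33 - 67/24)*20 = (725/24)*20 = 3625/6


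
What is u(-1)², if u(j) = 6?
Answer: 36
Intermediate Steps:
u(-1)² = 6² = 36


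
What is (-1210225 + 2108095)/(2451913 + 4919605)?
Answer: 448935/3685759 ≈ 0.12180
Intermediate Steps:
(-1210225 + 2108095)/(2451913 + 4919605) = 897870/7371518 = 897870*(1/7371518) = 448935/3685759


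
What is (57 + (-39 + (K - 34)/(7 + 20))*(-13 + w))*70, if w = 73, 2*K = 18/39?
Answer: -19312370/117 ≈ -1.6506e+5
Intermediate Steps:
K = 3/13 (K = (18/39)/2 = (18*(1/39))/2 = (1/2)*(6/13) = 3/13 ≈ 0.23077)
(57 + (-39 + (K - 34)/(7 + 20))*(-13 + w))*70 = (57 + (-39 + (3/13 - 34)/(7 + 20))*(-13 + 73))*70 = (57 + (-39 - 439/13/27)*60)*70 = (57 + (-39 - 439/13*1/27)*60)*70 = (57 + (-39 - 439/351)*60)*70 = (57 - 14128/351*60)*70 = (57 - 282560/117)*70 = -275891/117*70 = -19312370/117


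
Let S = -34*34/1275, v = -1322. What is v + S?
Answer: -99218/75 ≈ -1322.9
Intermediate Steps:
S = -68/75 (S = -1156*1/1275 = -68/75 ≈ -0.90667)
v + S = -1322 - 68/75 = -99218/75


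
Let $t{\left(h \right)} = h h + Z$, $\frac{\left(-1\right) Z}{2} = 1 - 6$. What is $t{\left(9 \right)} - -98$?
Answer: $189$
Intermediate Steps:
$Z = 10$ ($Z = - 2 \left(1 - 6\right) = \left(-2\right) \left(-5\right) = 10$)
$t{\left(h \right)} = 10 + h^{2}$ ($t{\left(h \right)} = h h + 10 = h^{2} + 10 = 10 + h^{2}$)
$t{\left(9 \right)} - -98 = \left(10 + 9^{2}\right) - -98 = \left(10 + 81\right) + 98 = 91 + 98 = 189$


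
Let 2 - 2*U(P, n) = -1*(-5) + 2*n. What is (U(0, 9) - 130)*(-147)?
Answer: 41307/2 ≈ 20654.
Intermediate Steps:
U(P, n) = -3/2 - n (U(P, n) = 1 - (-1*(-5) + 2*n)/2 = 1 - (5 + 2*n)/2 = 1 + (-5/2 - n) = -3/2 - n)
(U(0, 9) - 130)*(-147) = ((-3/2 - 1*9) - 130)*(-147) = ((-3/2 - 9) - 130)*(-147) = (-21/2 - 130)*(-147) = -281/2*(-147) = 41307/2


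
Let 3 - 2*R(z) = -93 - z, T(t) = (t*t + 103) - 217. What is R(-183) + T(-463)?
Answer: 428423/2 ≈ 2.1421e+5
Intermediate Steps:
T(t) = -114 + t² (T(t) = (t² + 103) - 217 = (103 + t²) - 217 = -114 + t²)
R(z) = 48 + z/2 (R(z) = 3/2 - (-93 - z)/2 = 3/2 + (93/2 + z/2) = 48 + z/2)
R(-183) + T(-463) = (48 + (½)*(-183)) + (-114 + (-463)²) = (48 - 183/2) + (-114 + 214369) = -87/2 + 214255 = 428423/2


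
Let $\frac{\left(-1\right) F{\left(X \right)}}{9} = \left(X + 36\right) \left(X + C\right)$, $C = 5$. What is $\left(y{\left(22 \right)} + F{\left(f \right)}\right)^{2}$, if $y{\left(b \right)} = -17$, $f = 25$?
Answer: $271821169$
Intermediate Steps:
$F{\left(X \right)} = - 9 \left(5 + X\right) \left(36 + X\right)$ ($F{\left(X \right)} = - 9 \left(X + 36\right) \left(X + 5\right) = - 9 \left(36 + X\right) \left(5 + X\right) = - 9 \left(5 + X\right) \left(36 + X\right)$)
$\left(y{\left(22 \right)} + F{\left(f \right)}\right)^{2} = \left(-17 - \left(10845 + 5625\right)\right)^{2} = \left(-17 - 16470\right)^{2} = \left(-16487\right)^{2} = 271821169$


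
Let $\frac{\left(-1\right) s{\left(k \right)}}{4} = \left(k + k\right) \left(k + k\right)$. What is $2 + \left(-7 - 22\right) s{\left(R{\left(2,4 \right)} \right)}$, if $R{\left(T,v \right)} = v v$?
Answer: $118786$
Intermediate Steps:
$R{\left(T,v \right)} = v^{2}$
$s{\left(k \right)} = - 16 k^{2}$ ($s{\left(k \right)} = - 4 \left(k + k\right) \left(k + k\right) = - 4 \cdot 2 k 2 k = - 4 \cdot 4 k^{2} = - 16 k^{2}$)
$2 + \left(-7 - 22\right) s{\left(R{\left(2,4 \right)} \right)} = 2 + \left(-7 - 22\right) \left(- 16 \left(4^{2}\right)^{2}\right) = 2 + \left(-7 - 22\right) \left(- 16 \cdot 16^{2}\right) = 2 - 29 \left(\left(-16\right) 256\right) = 2 - -118784 = 2 + 118784 = 118786$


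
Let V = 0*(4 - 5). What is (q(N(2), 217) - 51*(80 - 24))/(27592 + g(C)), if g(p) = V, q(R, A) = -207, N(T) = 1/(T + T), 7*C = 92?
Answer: -3063/27592 ≈ -0.11101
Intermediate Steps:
C = 92/7 (C = (⅐)*92 = 92/7 ≈ 13.143)
N(T) = 1/(2*T)
V = 0 (V = 0*(-1) = 0)
g(p) = 0
(q(N(2), 217) - 51*(80 - 24))/(27592 + g(C)) = (-207 - 51*(80 - 24))/(27592 + 0) = (-207 - 51*56)/27592 = (-207 - 2856)*(1/27592) = -3063*1/27592 = -3063/27592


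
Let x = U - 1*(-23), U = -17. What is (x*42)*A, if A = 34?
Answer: 8568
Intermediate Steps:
x = 6 (x = -17 - 1*(-23) = -17 + 23 = 6)
(x*42)*A = (6*42)*34 = 252*34 = 8568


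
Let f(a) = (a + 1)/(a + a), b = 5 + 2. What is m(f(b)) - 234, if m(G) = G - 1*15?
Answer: -1739/7 ≈ -248.43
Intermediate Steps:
b = 7
f(a) = (1 + a)/(2*a) (f(a) = (1 + a)/((2*a)) = (1 + a)*(1/(2*a)) = (1 + a)/(2*a))
m(G) = -15 + G (m(G) = G - 15 = -15 + G)
m(f(b)) - 234 = (-15 + (1/2)*(1 + 7)/7) - 234 = (-15 + (1/2)*(1/7)*8) - 234 = (-15 + 4/7) - 234 = -101/7 - 234 = -1739/7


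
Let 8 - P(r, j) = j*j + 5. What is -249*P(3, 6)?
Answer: 8217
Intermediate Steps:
P(r, j) = 3 - j² (P(r, j) = 8 - (j*j + 5) = 8 - (j² + 5) = 8 - (5 + j²) = 8 + (-5 - j²) = 3 - j²)
-249*P(3, 6) = -249*(3 - 1*6²) = -249*(3 - 1*36) = -249*(3 - 36) = -249*(-33) = 8217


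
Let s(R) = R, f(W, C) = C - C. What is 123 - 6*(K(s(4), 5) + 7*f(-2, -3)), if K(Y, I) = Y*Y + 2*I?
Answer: -33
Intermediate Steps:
f(W, C) = 0
K(Y, I) = Y**2 + 2*I
123 - 6*(K(s(4), 5) + 7*f(-2, -3)) = 123 - 6*((4**2 + 2*5) + 7*0) = 123 - 6*((16 + 10) + 0) = 123 - 6*(26 + 0) = 123 - 6*26 = 123 - 156 = -33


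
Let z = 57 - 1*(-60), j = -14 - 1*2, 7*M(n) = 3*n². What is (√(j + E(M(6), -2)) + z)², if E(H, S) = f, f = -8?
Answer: 13665 + 468*I*√6 ≈ 13665.0 + 1146.4*I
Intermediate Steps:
M(n) = 3*n²/7 (M(n) = (3*n²)/7 = 3*n²/7)
E(H, S) = -8
j = -16 (j = -14 - 2 = -16)
z = 117 (z = 57 + 60 = 117)
(√(j + E(M(6), -2)) + z)² = (√(-16 - 8) + 117)² = (√(-24) + 117)² = (2*I*√6 + 117)² = (117 + 2*I*√6)²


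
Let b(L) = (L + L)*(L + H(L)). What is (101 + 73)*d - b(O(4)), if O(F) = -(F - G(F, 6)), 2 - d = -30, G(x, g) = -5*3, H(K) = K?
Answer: 4124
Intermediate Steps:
G(x, g) = -15
d = 32 (d = 2 - 1*(-30) = 2 + 30 = 32)
O(F) = -15 - F (O(F) = -(F - 1*(-15)) = -(F + 15) = -(15 + F) = -15 - F)
b(L) = 4*L**2 (b(L) = (L + L)*(L + L) = (2*L)*(2*L) = 4*L**2)
(101 + 73)*d - b(O(4)) = (101 + 73)*32 - 4*(-15 - 1*4)**2 = 174*32 - 4*(-15 - 4)**2 = 5568 - 4*(-19)**2 = 5568 - 4*361 = 5568 - 1*1444 = 5568 - 1444 = 4124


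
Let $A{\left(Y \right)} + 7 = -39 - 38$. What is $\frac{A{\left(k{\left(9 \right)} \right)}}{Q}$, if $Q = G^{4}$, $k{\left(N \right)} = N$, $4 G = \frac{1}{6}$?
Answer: $-27869184$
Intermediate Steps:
$G = \frac{1}{24}$ ($G = \frac{1}{4 \cdot 6} = \frac{1}{4} \cdot \frac{1}{6} = \frac{1}{24} \approx 0.041667$)
$A{\left(Y \right)} = -84$ ($A{\left(Y \right)} = -7 - 77 = -84$)
$Q = \frac{1}{331776}$ ($Q = \left(\frac{1}{24}\right)^{4} = \frac{1}{331776} \approx 3.0141 \cdot 10^{-6}$)
$\frac{A{\left(k{\left(9 \right)} \right)}}{Q} = - 84 \frac{1}{\frac{1}{331776}} = \left(-84\right) 331776 = -27869184$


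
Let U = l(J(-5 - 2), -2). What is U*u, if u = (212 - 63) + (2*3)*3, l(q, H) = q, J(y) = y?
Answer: -1169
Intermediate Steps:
U = -7 (U = -5 - 2 = -7)
u = 167 (u = 149 + 6*3 = 149 + 18 = 167)
U*u = -7*167 = -1169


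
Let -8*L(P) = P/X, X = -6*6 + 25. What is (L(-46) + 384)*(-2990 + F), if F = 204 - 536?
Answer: -2547823/2 ≈ -1.2739e+6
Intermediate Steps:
X = -11 (X = -36 + 25 = -11)
L(P) = P/88 (L(P) = -P/(8*(-11)) = -P*(-1)/(8*11) = -(-1)*P/88 = P/88)
F = -332
(L(-46) + 384)*(-2990 + F) = ((1/88)*(-46) + 384)*(-2990 - 332) = (-23/44 + 384)*(-3322) = (16873/44)*(-3322) = -2547823/2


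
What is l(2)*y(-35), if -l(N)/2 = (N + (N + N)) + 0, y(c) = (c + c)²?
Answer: -58800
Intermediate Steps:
y(c) = 4*c² (y(c) = (2*c)² = 4*c²)
l(N) = -6*N (l(N) = -2*((N + (N + N)) + 0) = -2*((N + 2*N) + 0) = -2*(3*N + 0) = -6*N)
l(2)*y(-35) = (-6*2)*(4*(-35)²) = -48*1225 = -12*4900 = -58800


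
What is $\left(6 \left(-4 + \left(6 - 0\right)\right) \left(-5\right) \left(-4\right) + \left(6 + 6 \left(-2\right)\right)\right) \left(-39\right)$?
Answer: $-9126$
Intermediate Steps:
$\left(6 \left(-4 + \left(6 - 0\right)\right) \left(-5\right) \left(-4\right) + \left(6 + 6 \left(-2\right)\right)\right) \left(-39\right) = \left(6 \left(-4 + \left(6 + 0\right)\right) \left(-5\right) \left(-4\right) + \left(6 - 12\right)\right) \left(-39\right) = \left(6 \left(-4 + 6\right) \left(-5\right) \left(-4\right) - 6\right) \left(-39\right) = \left(6 \cdot 2 \left(-5\right) \left(-4\right) - 6\right) \left(-39\right) = \left(12 \left(-5\right) \left(-4\right) - 6\right) \left(-39\right) = \left(\left(-60\right) \left(-4\right) - 6\right) \left(-39\right) = \left(240 - 6\right) \left(-39\right) = 234 \left(-39\right) = -9126$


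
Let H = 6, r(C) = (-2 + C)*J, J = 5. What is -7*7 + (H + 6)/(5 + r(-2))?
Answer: -249/5 ≈ -49.800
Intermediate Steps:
r(C) = -10 + 5*C (r(C) = (-2 + C)*5 = -10 + 5*C)
-7*7 + (H + 6)/(5 + r(-2)) = -7*7 + (6 + 6)/(5 + (-10 + 5*(-2))) = -49 + 12/(5 + (-10 - 10)) = -49 + 12/(5 - 20) = -49 + 12/(-15) = -49 + 12*(-1/15) = -49 - ⅘ = -249/5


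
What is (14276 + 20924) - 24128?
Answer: 11072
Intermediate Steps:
(14276 + 20924) - 24128 = 35200 - 24128 = 11072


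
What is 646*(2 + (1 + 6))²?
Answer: 52326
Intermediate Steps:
646*(2 + (1 + 6))² = 646*(2 + 7)² = 646*9² = 646*81 = 52326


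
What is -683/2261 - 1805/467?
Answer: -4400066/1055887 ≈ -4.1672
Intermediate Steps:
-683/2261 - 1805/467 = -4400066/1055887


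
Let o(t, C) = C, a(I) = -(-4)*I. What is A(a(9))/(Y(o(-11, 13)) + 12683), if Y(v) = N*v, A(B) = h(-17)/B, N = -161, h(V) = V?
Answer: -17/381240 ≈ -4.4591e-5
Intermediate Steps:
a(I) = 4*I
A(B) = -17/B
Y(v) = -161*v
A(a(9))/(Y(o(-11, 13)) + 12683) = (-17/(4*9))/(-161*13 + 12683) = (-17/36)/(-2093 + 12683) = -17*1/36/10590 = -17/36*1/10590 = -17/381240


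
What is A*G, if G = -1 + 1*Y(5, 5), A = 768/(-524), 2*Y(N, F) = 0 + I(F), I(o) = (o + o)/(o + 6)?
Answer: 1152/1441 ≈ 0.79945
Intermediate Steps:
I(o) = 2*o/(6 + o) (I(o) = (2*o)/(6 + o) = 2*o/(6 + o))
Y(N, F) = F/(6 + F) (Y(N, F) = (0 + 2*F/(6 + F))/2 = (2*F/(6 + F))/2 = F/(6 + F))
A = -192/131 (A = 768*(-1/524) = -192/131 ≈ -1.4656)
G = -6/11 (G = -1 + 1*(5/(6 + 5)) = -1 + 1*(5/11) = -1 + 5/11 = -6/11 ≈ -0.54545)
A*G = -192/131*(-6/11) = 1152/1441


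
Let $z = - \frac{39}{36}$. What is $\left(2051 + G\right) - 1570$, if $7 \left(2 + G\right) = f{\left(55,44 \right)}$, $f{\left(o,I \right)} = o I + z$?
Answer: $\frac{69263}{84} \approx 824.56$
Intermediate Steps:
$z = - \frac{13}{12}$ ($z = \left(-39\right) \frac{1}{36} = - \frac{13}{12} \approx -1.0833$)
$f{\left(o,I \right)} = - \frac{13}{12} + I o$ ($f{\left(o,I \right)} = o I - \frac{13}{12} = I o - \frac{13}{12} = - \frac{13}{12} + I o$)
$G = \frac{28859}{84}$ ($G = -2 + \frac{- \frac{13}{12} + 44 \cdot 55}{7} = -2 + \frac{- \frac{13}{12} + 2420}{7} = -2 + \frac{1}{7} \cdot \frac{29027}{12} = -2 + \frac{29027}{84} = \frac{28859}{84} \approx 343.56$)
$\left(2051 + G\right) - 1570 = \left(2051 + \frac{28859}{84}\right) - 1570 = \frac{201143}{84} - 1570 = \frac{69263}{84}$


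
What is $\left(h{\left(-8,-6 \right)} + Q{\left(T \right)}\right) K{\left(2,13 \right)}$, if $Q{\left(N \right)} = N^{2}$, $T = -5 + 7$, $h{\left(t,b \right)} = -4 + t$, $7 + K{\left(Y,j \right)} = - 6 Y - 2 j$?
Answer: $360$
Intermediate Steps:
$K{\left(Y,j \right)} = -7 - 6 Y - 2 j$ ($K{\left(Y,j \right)} = -7 - \left(2 j + 6 Y\right) = -7 - 6 Y - 2 j$)
$T = 2$
$\left(h{\left(-8,-6 \right)} + Q{\left(T \right)}\right) K{\left(2,13 \right)} = \left(\left(-4 - 8\right) + 2^{2}\right) \left(-7 - 12 - 26\right) = \left(-12 + 4\right) \left(-7 - 12 - 26\right) = \left(-8\right) \left(-45\right) = 360$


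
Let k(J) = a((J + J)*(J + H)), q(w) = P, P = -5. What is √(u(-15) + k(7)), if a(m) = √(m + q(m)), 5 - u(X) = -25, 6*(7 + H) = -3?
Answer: √(30 + 2*I*√3) ≈ 5.4863 + 0.3157*I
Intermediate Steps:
H = -15/2 (H = -7 + (⅙)*(-3) = -7 - ½ = -15/2 ≈ -7.5000)
u(X) = 30 (u(X) = 5 - 1*(-25) = 5 + 25 = 30)
q(w) = -5
a(m) = √(-5 + m) (a(m) = √(m - 5) = √(-5 + m))
k(J) = √(-5 + 2*J*(-15/2 + J)) (k(J) = √(-5 + (J + J)*(J - 15/2)) = √(-5 + (2*J)*(-15/2 + J)) = √(-5 + 2*J*(-15/2 + J)))
√(u(-15) + k(7)) = √(30 + √(-5 + 7*(-15 + 2*7))) = √(30 + √(-5 + 7*(-15 + 14))) = √(30 + √(-5 + 7*(-1))) = √(30 + √(-5 - 7)) = √(30 + √(-12)) = √(30 + 2*I*√3)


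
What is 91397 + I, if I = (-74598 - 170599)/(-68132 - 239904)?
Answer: 28153811489/308036 ≈ 91398.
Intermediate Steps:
I = 245197/308036 (I = -245197/(-308036) = -245197*(-1/308036) = 245197/308036 ≈ 0.79600)
91397 + I = 91397 + 245197/308036 = 28153811489/308036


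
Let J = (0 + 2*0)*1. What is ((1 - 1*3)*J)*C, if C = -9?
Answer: 0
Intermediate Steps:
J = 0 (J = (0 + 0)*1 = 0*1 = 0)
((1 - 1*3)*J)*C = ((1 - 1*3)*0)*(-9) = ((1 - 3)*0)*(-9) = -2*0*(-9) = 0*(-9) = 0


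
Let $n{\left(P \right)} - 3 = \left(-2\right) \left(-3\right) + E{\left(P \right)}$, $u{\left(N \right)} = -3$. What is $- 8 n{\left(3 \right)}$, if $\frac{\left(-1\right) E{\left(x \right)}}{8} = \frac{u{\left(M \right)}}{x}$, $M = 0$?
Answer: $-136$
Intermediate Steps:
$E{\left(x \right)} = \frac{24}{x}$ ($E{\left(x \right)} = - 8 \left(- \frac{3}{x}\right) = \frac{24}{x}$)
$n{\left(P \right)} = 9 + \frac{24}{P}$ ($n{\left(P \right)} = 3 + \left(\left(-2\right) \left(-3\right) + \frac{24}{P}\right) = 3 + \left(6 + \frac{24}{P}\right) = 9 + \frac{24}{P}$)
$- 8 n{\left(3 \right)} = - 8 \left(9 + \frac{24}{3}\right) = - 8 \left(9 + 24 \cdot \frac{1}{3}\right) = - 8 \left(9 + 8\right) = \left(-8\right) 17 = -136$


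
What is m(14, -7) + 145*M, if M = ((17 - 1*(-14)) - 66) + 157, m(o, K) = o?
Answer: 17704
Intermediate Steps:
M = 122 (M = ((17 + 14) - 66) + 157 = (31 - 66) + 157 = -35 + 157 = 122)
m(14, -7) + 145*M = 14 + 145*122 = 14 + 17690 = 17704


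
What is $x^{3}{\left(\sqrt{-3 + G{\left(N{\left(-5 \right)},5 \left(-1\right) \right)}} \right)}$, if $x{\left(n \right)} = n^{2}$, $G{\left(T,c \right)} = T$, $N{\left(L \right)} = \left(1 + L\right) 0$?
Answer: $-27$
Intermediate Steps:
$N{\left(L \right)} = 0$
$x^{3}{\left(\sqrt{-3 + G{\left(N{\left(-5 \right)},5 \left(-1\right) \right)}} \right)} = \left(\left(\sqrt{-3 + 0}\right)^{2}\right)^{3} = \left(\left(\sqrt{-3}\right)^{2}\right)^{3} = \left(\left(i \sqrt{3}\right)^{2}\right)^{3} = \left(-3\right)^{3} = -27$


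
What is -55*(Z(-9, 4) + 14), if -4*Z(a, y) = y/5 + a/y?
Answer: -12639/16 ≈ -789.94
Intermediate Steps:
Z(a, y) = -y/20 - a/(4*y) (Z(a, y) = -(y/5 + a/y)/4 = -y/20 - a/(4*y))
-55*(Z(-9, 4) + 14) = -55*((-1/20*4 - ¼*(-9)/4) + 14) = -55*((-⅕ - ¼*(-9)*¼) + 14) = -55*((-⅕ + 9/16) + 14) = -55*(29/80 + 14) = -55*1149/80 = -12639/16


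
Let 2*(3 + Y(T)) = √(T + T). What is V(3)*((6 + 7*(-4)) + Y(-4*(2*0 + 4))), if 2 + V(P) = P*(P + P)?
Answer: -400 + 32*I*√2 ≈ -400.0 + 45.255*I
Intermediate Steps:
V(P) = -2 + 2*P² (V(P) = -2 + P*(P + P) = -2 + P*(2*P) = -2 + 2*P²)
Y(T) = -3 + √2*√T/2 (Y(T) = -3 + √(T + T)/2 = -3 + √(2*T)/2 = -3 + (√2*√T)/2 = -3 + √2*√T/2)
V(3)*((6 + 7*(-4)) + Y(-4*(2*0 + 4))) = (-2 + 2*3²)*((6 + 7*(-4)) + (-3 + √2*√(-4*(2*0 + 4))/2)) = (-2 + 2*9)*((6 - 28) + (-3 + √2*√(-4*(0 + 4))/2)) = (-2 + 18)*(-22 + (-3 + √2*√(-4*4)/2)) = 16*(-22 + (-3 + √2*√(-16)/2)) = 16*(-22 + (-3 + √2*(4*I)/2)) = 16*(-22 + (-3 + 2*I*√2)) = 16*(-25 + 2*I*√2) = -400 + 32*I*√2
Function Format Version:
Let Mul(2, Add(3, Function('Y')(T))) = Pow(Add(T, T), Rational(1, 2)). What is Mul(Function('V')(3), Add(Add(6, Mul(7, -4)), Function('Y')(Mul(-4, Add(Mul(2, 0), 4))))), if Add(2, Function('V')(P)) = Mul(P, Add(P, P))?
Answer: Add(-400, Mul(32, I, Pow(2, Rational(1, 2)))) ≈ Add(-400.00, Mul(45.255, I))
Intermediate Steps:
Function('V')(P) = Add(-2, Mul(2, Pow(P, 2))) (Function('V')(P) = Add(-2, Mul(P, Add(P, P))) = Add(-2, Mul(P, Mul(2, P))) = Add(-2, Mul(2, Pow(P, 2))))
Function('Y')(T) = Add(-3, Mul(Rational(1, 2), Pow(2, Rational(1, 2)), Pow(T, Rational(1, 2)))) (Function('Y')(T) = Add(-3, Mul(Rational(1, 2), Pow(Add(T, T), Rational(1, 2)))) = Add(-3, Mul(Rational(1, 2), Pow(Mul(2, T), Rational(1, 2)))) = Add(-3, Mul(Rational(1, 2), Mul(Pow(2, Rational(1, 2)), Pow(T, Rational(1, 2))))) = Add(-3, Mul(Rational(1, 2), Pow(2, Rational(1, 2)), Pow(T, Rational(1, 2)))))
Mul(Function('V')(3), Add(Add(6, Mul(7, -4)), Function('Y')(Mul(-4, Add(Mul(2, 0), 4))))) = Mul(Add(-2, Mul(2, Pow(3, 2))), Add(Add(6, Mul(7, -4)), Add(-3, Mul(Rational(1, 2), Pow(2, Rational(1, 2)), Pow(Mul(-4, Add(Mul(2, 0), 4)), Rational(1, 2)))))) = Mul(Add(-2, Mul(2, 9)), Add(Add(6, -28), Add(-3, Mul(Rational(1, 2), Pow(2, Rational(1, 2)), Pow(Mul(-4, Add(0, 4)), Rational(1, 2)))))) = Mul(Add(-2, 18), Add(-22, Add(-3, Mul(Rational(1, 2), Pow(2, Rational(1, 2)), Pow(Mul(-4, 4), Rational(1, 2)))))) = Mul(16, Add(-22, Add(-3, Mul(Rational(1, 2), Pow(2, Rational(1, 2)), Pow(-16, Rational(1, 2)))))) = Mul(16, Add(-22, Add(-3, Mul(Rational(1, 2), Pow(2, Rational(1, 2)), Mul(4, I))))) = Mul(16, Add(-22, Add(-3, Mul(2, I, Pow(2, Rational(1, 2)))))) = Mul(16, Add(-25, Mul(2, I, Pow(2, Rational(1, 2))))) = Add(-400, Mul(32, I, Pow(2, Rational(1, 2))))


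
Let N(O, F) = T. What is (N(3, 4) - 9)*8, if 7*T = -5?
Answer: -544/7 ≈ -77.714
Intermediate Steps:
T = -5/7 (T = (1/7)*(-5) = -5/7 ≈ -0.71429)
N(O, F) = -5/7
(N(3, 4) - 9)*8 = (-5/7 - 9)*8 = -68/7*8 = -544/7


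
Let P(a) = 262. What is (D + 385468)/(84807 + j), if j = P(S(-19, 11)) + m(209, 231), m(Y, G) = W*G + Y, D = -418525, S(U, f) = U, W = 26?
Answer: -11019/30428 ≈ -0.36213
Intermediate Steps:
m(Y, G) = Y + 26*G (m(Y, G) = 26*G + Y = Y + 26*G)
j = 6477 (j = 262 + (209 + 26*231) = 262 + (209 + 6006) = 262 + 6215 = 6477)
(D + 385468)/(84807 + j) = (-418525 + 385468)/(84807 + 6477) = -33057/91284 = -33057*1/91284 = -11019/30428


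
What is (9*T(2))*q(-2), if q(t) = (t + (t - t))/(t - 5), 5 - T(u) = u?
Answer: 54/7 ≈ 7.7143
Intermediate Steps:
T(u) = 5 - u
q(t) = t/(-5 + t) (q(t) = (t + 0)/(-5 + t) = t/(-5 + t))
(9*T(2))*q(-2) = (9*(5 - 1*2))*(-2/(-5 - 2)) = (9*(5 - 2))*(-2/(-7)) = (9*3)*(-2*(-1/7)) = 27*(2/7) = 54/7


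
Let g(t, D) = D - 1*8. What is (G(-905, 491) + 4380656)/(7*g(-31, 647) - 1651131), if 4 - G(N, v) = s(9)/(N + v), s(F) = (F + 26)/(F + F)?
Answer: -32644678355/12270895416 ≈ -2.6603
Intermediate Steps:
g(t, D) = -8 + D (g(t, D) = D - 8 = -8 + D)
s(F) = (26 + F)/(2*F) (s(F) = (26 + F)/((2*F)) = (26 + F)*(1/(2*F)) = (26 + F)/(2*F))
G(N, v) = 4 - 35/(18*(N + v)) (G(N, v) = 4 - (½)*(26 + 9)/9/(N + v) = 4 - (½)*(⅑)*35/(N + v) = 4 - 35/(18*(N + v)))
(G(-905, 491) + 4380656)/(7*g(-31, 647) - 1651131) = ((-35/18 + 4*(-905) + 4*491)/(-905 + 491) + 4380656)/(7*(-8 + 647) - 1651131) = ((-35/18 - 3620 + 1964)/(-414) + 4380656)/(7*639 - 1651131) = (-1/414*(-29843/18) + 4380656)/(4473 - 1651131) = (29843/7452 + 4380656)/(-1646658) = (32644678355/7452)*(-1/1646658) = -32644678355/12270895416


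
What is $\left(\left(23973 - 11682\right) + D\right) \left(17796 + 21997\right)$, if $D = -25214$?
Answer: $-514244939$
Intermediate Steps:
$\left(\left(23973 - 11682\right) + D\right) \left(17796 + 21997\right) = \left(\left(23973 - 11682\right) - 25214\right) \left(17796 + 21997\right) = \left(12291 - 25214\right) 39793 = \left(-12923\right) 39793 = -514244939$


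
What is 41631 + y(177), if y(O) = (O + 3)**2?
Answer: 74031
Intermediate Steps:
y(O) = (3 + O)**2
41631 + y(177) = 41631 + (3 + 177)**2 = 41631 + 180**2 = 41631 + 32400 = 74031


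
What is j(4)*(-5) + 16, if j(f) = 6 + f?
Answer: -34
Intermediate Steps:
j(4)*(-5) + 16 = (6 + 4)*(-5) + 16 = 10*(-5) + 16 = -50 + 16 = -34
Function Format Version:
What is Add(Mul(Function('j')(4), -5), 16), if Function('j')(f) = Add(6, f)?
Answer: -34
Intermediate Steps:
Add(Mul(Function('j')(4), -5), 16) = Add(Mul(Add(6, 4), -5), 16) = Add(Mul(10, -5), 16) = Add(-50, 16) = -34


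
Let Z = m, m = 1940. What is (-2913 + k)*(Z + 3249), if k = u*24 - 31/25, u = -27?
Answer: -462111584/25 ≈ -1.8484e+7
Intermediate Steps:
Z = 1940
k = -16231/25 (k = -27*24 - 31/25 = -648 - 31*1/25 = -648 - 31/25 = -16231/25 ≈ -649.24)
(-2913 + k)*(Z + 3249) = (-2913 - 16231/25)*(1940 + 3249) = -89056/25*5189 = -462111584/25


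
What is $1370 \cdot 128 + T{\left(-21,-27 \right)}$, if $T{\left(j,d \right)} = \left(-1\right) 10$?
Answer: $175350$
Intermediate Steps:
$T{\left(j,d \right)} = -10$
$1370 \cdot 128 + T{\left(-21,-27 \right)} = 1370 \cdot 128 - 10 = 175360 - 10 = 175350$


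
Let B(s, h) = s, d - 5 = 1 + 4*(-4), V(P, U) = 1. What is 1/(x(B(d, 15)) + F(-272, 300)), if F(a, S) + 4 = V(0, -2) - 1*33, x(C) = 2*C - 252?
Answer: -1/308 ≈ -0.0032468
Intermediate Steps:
d = -10 (d = 5 + (1 + 4*(-4)) = 5 + (1 - 16) = 5 - 15 = -10)
x(C) = -252 + 2*C
F(a, S) = -36 (F(a, S) = -4 + (1 - 1*33) = -4 + (1 - 33) = -4 - 32 = -36)
1/(x(B(d, 15)) + F(-272, 300)) = 1/((-252 + 2*(-10)) - 36) = 1/((-252 - 20) - 36) = 1/(-272 - 36) = 1/(-308) = -1/308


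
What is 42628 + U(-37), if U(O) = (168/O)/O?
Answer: 58357900/1369 ≈ 42628.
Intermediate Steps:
U(O) = 168/O²
42628 + U(-37) = 42628 + 168/(-37)² = 42628 + 168*(1/1369) = 42628 + 168/1369 = 58357900/1369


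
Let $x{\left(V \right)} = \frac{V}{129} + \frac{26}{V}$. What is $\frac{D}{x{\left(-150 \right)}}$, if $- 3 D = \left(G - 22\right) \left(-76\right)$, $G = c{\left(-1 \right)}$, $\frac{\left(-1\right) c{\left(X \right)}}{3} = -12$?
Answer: $- \frac{1143800}{4309} \approx -265.44$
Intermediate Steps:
$c{\left(X \right)} = 36$ ($c{\left(X \right)} = \left(-3\right) \left(-12\right) = 36$)
$G = 36$
$D = \frac{1064}{3}$ ($D = - \frac{\left(36 - 22\right) \left(-76\right)}{3} = - \frac{14 \left(-76\right)}{3} = \left(- \frac{1}{3}\right) \left(-1064\right) = \frac{1064}{3} \approx 354.67$)
$x{\left(V \right)} = \frac{26}{V} + \frac{V}{129}$ ($x{\left(V \right)} = V \frac{1}{129} + \frac{26}{V} = \frac{V}{129} + \frac{26}{V} = \frac{26}{V} + \frac{V}{129}$)
$\frac{D}{x{\left(-150 \right)}} = \frac{1064}{3 \left(\frac{26}{-150} + \frac{1}{129} \left(-150\right)\right)} = \frac{1064}{3 \left(26 \left(- \frac{1}{150}\right) - \frac{50}{43}\right)} = \frac{1064}{3 \left(- \frac{13}{75} - \frac{50}{43}\right)} = \frac{1064}{3 \left(- \frac{4309}{3225}\right)} = \frac{1064}{3} \left(- \frac{3225}{4309}\right) = - \frac{1143800}{4309}$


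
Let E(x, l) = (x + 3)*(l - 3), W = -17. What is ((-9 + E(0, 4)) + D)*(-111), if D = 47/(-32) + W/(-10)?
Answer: 102453/160 ≈ 640.33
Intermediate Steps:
E(x, l) = (-3 + l)*(3 + x) (E(x, l) = (3 + x)*(-3 + l) = (-3 + l)*(3 + x))
D = 37/160 (D = 47/(-32) - 17/(-10) = 47*(-1/32) - 17*(-⅒) = -47/32 + 17/10 = 37/160 ≈ 0.23125)
((-9 + E(0, 4)) + D)*(-111) = ((-9 + (-9 - 3*0 + 3*4 + 4*0)) + 37/160)*(-111) = ((-9 + (-9 + 0 + 12 + 0)) + 37/160)*(-111) = ((-9 + 3) + 37/160)*(-111) = (-6 + 37/160)*(-111) = -923/160*(-111) = 102453/160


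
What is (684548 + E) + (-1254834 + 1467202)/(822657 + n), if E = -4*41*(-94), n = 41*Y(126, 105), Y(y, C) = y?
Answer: 579446510740/827823 ≈ 6.9996e+5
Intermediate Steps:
n = 5166 (n = 41*126 = 5166)
E = 15416 (E = -164*(-94) = 15416)
(684548 + E) + (-1254834 + 1467202)/(822657 + n) = (684548 + 15416) + (-1254834 + 1467202)/(822657 + 5166) = 699964 + 212368/827823 = 579446510740/827823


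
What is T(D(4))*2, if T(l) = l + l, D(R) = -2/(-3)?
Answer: 8/3 ≈ 2.6667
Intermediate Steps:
D(R) = ⅔ (D(R) = -2*(-⅓) = ⅔)
T(l) = 2*l
T(D(4))*2 = (2*(⅔))*2 = (4/3)*2 = 8/3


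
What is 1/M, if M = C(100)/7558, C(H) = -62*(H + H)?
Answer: -3779/6200 ≈ -0.60952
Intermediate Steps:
C(H) = -124*H
M = -6200/3779 (M = -124*100/7558 = -12400*1/7558 = -6200/3779 ≈ -1.6406)
1/M = 1/(-6200/3779) = -3779/6200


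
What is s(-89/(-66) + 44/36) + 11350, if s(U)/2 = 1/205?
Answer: 2326752/205 ≈ 11350.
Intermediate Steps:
s(U) = 2/205
s(-89/(-66) + 44/36) + 11350 = 2/205 + 11350 = 2326752/205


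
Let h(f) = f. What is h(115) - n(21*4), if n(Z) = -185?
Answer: 300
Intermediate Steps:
h(115) - n(21*4) = 115 - 1*(-185) = 115 + 185 = 300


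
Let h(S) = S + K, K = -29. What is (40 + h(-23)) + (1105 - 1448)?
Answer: -355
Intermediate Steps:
h(S) = -29 + S (h(S) = S - 29 = -29 + S)
(40 + h(-23)) + (1105 - 1448) = (40 + (-29 - 23)) + (1105 - 1448) = (40 - 52) - 343 = -12 - 343 = -355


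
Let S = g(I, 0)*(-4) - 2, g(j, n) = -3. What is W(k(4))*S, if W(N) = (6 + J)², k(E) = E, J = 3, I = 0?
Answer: 810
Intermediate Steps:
S = 10 (S = -3*(-4) - 2 = 12 - 2 = 10)
W(N) = 81 (W(N) = (6 + 3)² = 9² = 81)
W(k(4))*S = 81*10 = 810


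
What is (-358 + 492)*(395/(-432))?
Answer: -26465/216 ≈ -122.52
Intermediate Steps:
(-358 + 492)*(395/(-432)) = 134*(395*(-1/432)) = 134*(-395/432) = -26465/216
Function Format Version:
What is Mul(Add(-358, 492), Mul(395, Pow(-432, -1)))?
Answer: Rational(-26465, 216) ≈ -122.52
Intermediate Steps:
Mul(Add(-358, 492), Mul(395, Pow(-432, -1))) = Mul(134, Mul(395, Rational(-1, 432))) = Mul(134, Rational(-395, 432)) = Rational(-26465, 216)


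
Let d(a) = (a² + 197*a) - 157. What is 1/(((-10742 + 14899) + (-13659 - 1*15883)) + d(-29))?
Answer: -1/30414 ≈ -3.2880e-5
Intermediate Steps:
d(a) = -157 + a² + 197*a
1/(((-10742 + 14899) + (-13659 - 1*15883)) + d(-29)) = 1/(((-10742 + 14899) + (-13659 - 1*15883)) + (-157 + (-29)² + 197*(-29))) = 1/((4157 + (-13659 - 15883)) + (-157 + 841 - 5713)) = 1/((4157 - 29542) - 5029) = 1/(-25385 - 5029) = 1/(-30414) = -1/30414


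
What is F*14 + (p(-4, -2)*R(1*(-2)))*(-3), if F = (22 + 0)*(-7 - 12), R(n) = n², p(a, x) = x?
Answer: -5828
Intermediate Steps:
F = -418 (F = 22*(-19) = -418)
F*14 + (p(-4, -2)*R(1*(-2)))*(-3) = -418*14 - 2*(1*(-2))²*(-3) = -5852 - 2*(-2)²*(-3) = -5852 - 2*4*(-3) = -5852 - 8*(-3) = -5852 + 24 = -5828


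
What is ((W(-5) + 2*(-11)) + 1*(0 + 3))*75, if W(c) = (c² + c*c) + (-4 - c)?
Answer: 2400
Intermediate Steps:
W(c) = -4 - c + 2*c² (W(c) = (c² + c²) + (-4 - c) = 2*c² + (-4 - c) = -4 - c + 2*c²)
((W(-5) + 2*(-11)) + 1*(0 + 3))*75 = (((-4 - 1*(-5) + 2*(-5)²) + 2*(-11)) + 1*(0 + 3))*75 = (((-4 + 5 + 2*25) - 22) + 1*3)*75 = (((-4 + 5 + 50) - 22) + 3)*75 = ((51 - 22) + 3)*75 = (29 + 3)*75 = 32*75 = 2400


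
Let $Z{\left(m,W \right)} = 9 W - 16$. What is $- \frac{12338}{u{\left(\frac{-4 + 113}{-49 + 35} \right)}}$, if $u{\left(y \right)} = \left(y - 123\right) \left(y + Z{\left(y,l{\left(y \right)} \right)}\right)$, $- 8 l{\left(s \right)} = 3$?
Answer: $- \frac{9672992}{2784951} \approx -3.4733$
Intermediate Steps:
$l{\left(s \right)} = - \frac{3}{8}$ ($l{\left(s \right)} = \left(- \frac{1}{8}\right) 3 = - \frac{3}{8}$)
$Z{\left(m,W \right)} = -16 + 9 W$
$u{\left(y \right)} = \left(-123 + y\right) \left(- \frac{155}{8} + y\right)$ ($u{\left(y \right)} = \left(y - 123\right) \left(y + \left(-16 + 9 \left(- \frac{3}{8}\right)\right)\right) = \left(y - 123\right) \left(y - \frac{155}{8}\right) = \left(-123 + y\right) \left(y - \frac{155}{8}\right) = \left(-123 + y\right) \left(- \frac{155}{8} + y\right)$)
$- \frac{12338}{u{\left(\frac{-4 + 113}{-49 + 35} \right)}} = - \frac{12338}{\frac{19065}{8} + \left(\frac{-4 + 113}{-49 + 35}\right)^{2} - \frac{1139 \frac{-4 + 113}{-49 + 35}}{8}} = - \frac{12338}{\frac{19065}{8} + \left(\frac{109}{-14}\right)^{2} - \frac{1139 \frac{109}{-14}}{8}} = - \frac{12338}{\frac{19065}{8} + \left(109 \left(- \frac{1}{14}\right)\right)^{2} - \frac{1139 \cdot 109 \left(- \frac{1}{14}\right)}{8}} = - \frac{12338}{\frac{19065}{8} + \left(- \frac{109}{14}\right)^{2} - - \frac{124151}{112}} = - \frac{12338}{\frac{19065}{8} + \frac{11881}{196} + \frac{124151}{112}} = - \frac{12338}{\frac{2784951}{784}} = \left(-12338\right) \frac{784}{2784951} = - \frac{9672992}{2784951}$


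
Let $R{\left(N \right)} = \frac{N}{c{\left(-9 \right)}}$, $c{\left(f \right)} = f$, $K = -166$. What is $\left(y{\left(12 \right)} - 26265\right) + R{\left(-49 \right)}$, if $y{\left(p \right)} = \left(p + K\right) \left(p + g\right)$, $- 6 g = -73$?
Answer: $- \frac{269831}{9} \approx -29981.0$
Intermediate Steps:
$g = \frac{73}{6}$ ($g = \left(- \frac{1}{6}\right) \left(-73\right) = \frac{73}{6} \approx 12.167$)
$y{\left(p \right)} = \left(-166 + p\right) \left(\frac{73}{6} + p\right)$ ($y{\left(p \right)} = \left(p - 166\right) \left(p + \frac{73}{6}\right) = \left(-166 + p\right) \left(\frac{73}{6} + p\right)$)
$R{\left(N \right)} = - \frac{N}{9}$ ($R{\left(N \right)} = \frac{N}{-9} = N \left(- \frac{1}{9}\right) = - \frac{N}{9}$)
$\left(y{\left(12 \right)} - 26265\right) + R{\left(-49 \right)} = \left(\left(- \frac{6059}{3} + 12^{2} - 1846\right) - 26265\right) - - \frac{49}{9} = \left(\left(- \frac{6059}{3} + 144 - 1846\right) - 26265\right) + \frac{49}{9} = \left(- \frac{11165}{3} - 26265\right) + \frac{49}{9} = - \frac{89960}{3} + \frac{49}{9} = - \frac{269831}{9}$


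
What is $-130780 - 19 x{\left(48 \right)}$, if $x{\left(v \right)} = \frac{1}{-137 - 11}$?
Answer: $- \frac{19355421}{148} \approx -1.3078 \cdot 10^{5}$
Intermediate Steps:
$x{\left(v \right)} = - \frac{1}{148}$ ($x{\left(v \right)} = \frac{1}{-148} = - \frac{1}{148}$)
$-130780 - 19 x{\left(48 \right)} = -130780 - 19 \left(- \frac{1}{148}\right) = -130780 - - \frac{19}{148} = -130780 + \frac{19}{148} = - \frac{19355421}{148}$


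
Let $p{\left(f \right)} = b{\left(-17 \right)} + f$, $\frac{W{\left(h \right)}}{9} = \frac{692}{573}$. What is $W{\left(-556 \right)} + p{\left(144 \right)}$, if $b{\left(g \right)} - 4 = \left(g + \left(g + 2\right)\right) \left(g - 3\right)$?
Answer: $\frac{152584}{191} \approx 798.87$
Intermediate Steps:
$b{\left(g \right)} = 4 + \left(-3 + g\right) \left(2 + 2 g\right)$ ($b{\left(g \right)} = 4 + \left(g + \left(g + 2\right)\right) \left(g - 3\right) = 4 + \left(g + \left(2 + g\right)\right) \left(-3 + g\right) = 4 + \left(2 + 2 g\right) \left(-3 + g\right) = 4 + \left(-3 + g\right) \left(2 + 2 g\right)$)
$W{\left(h \right)} = \frac{2076}{191}$ ($W{\left(h \right)} = 9 \cdot \frac{692}{573} = \frac{2076}{191}$)
$p{\left(f \right)} = 644 + f$ ($p{\left(f \right)} = \left(-2 - -68 + 2 \left(-17\right)^{2}\right) + f = \left(-2 + 68 + 2 \cdot 289\right) + f = \left(-2 + 68 + 578\right) + f = 644 + f$)
$W{\left(-556 \right)} + p{\left(144 \right)} = \frac{2076}{191} + \left(644 + 144\right) = \frac{2076}{191} + 788 = \frac{152584}{191}$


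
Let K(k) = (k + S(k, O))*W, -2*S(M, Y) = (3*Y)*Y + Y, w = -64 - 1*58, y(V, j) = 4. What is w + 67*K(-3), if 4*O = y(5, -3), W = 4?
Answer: -1462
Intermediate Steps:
O = 1 (O = (1/4)*4 = 1)
w = -122 (w = -64 - 58 = -122)
S(M, Y) = -3*Y**2/2 - Y/2 (S(M, Y) = -((3*Y)*Y + Y)/2 = -(3*Y**2 + Y)/2 = -(Y + 3*Y**2)/2 = -3*Y**2/2 - Y/2)
K(k) = -8 + 4*k (K(k) = (k - 1/2*1*(1 + 3*1))*4 = (k - 1/2*1*(1 + 3))*4 = (k - 1/2*1*4)*4 = (k - 2)*4 = (-2 + k)*4 = -8 + 4*k)
w + 67*K(-3) = -122 + 67*(-8 + 4*(-3)) = -122 + 67*(-8 - 12) = -122 + 67*(-20) = -122 - 1340 = -1462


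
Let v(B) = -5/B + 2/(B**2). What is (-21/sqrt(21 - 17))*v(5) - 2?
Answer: 383/50 ≈ 7.6600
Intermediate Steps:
v(B) = -5/B + 2/B**2
(-21/sqrt(21 - 17))*v(5) - 2 = (-21/sqrt(21 - 17))*((2 - 5*5)/5**2) - 2 = (-21/(sqrt(4)))*((2 - 25)/25) - 2 = (-21/2)*((1/25)*(-23)) - 2 = -21*1/2*(-23/25) - 2 = -21/2*(-23/25) - 2 = 483/50 - 2 = 383/50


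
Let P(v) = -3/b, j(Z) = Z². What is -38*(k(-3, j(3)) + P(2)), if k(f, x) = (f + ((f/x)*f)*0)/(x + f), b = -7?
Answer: 19/7 ≈ 2.7143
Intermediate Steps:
P(v) = 3/7 (P(v) = -3/(-7) = -3*(-⅐) = 3/7)
k(f, x) = f/(f + x) (k(f, x) = (f + (f²/x)*0)/(f + x) = (f + 0)/(f + x) = f/(f + x))
-38*(k(-3, j(3)) + P(2)) = -38*(-3/(-3 + 3²) + 3/7) = -38*(-3/(-3 + 9) + 3/7) = -38*(-3/6 + 3/7) = -38*(-3*⅙ + 3/7) = -38*(-½ + 3/7) = -38*(-1/14) = 19/7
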